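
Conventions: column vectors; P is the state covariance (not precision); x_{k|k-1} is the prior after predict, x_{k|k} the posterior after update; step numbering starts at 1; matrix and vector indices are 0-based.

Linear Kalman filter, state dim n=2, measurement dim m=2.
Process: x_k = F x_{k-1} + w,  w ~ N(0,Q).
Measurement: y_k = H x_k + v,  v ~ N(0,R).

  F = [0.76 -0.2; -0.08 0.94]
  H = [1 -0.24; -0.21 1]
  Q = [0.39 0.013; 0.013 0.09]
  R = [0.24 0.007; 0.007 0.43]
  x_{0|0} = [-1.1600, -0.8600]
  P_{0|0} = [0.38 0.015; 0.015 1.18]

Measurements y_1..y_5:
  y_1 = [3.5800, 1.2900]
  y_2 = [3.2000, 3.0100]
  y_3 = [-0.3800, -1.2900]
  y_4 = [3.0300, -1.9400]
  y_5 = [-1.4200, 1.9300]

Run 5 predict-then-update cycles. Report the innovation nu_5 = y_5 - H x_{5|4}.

innov = [-3.2766, 2.8427]

step 1: x^-=[-0.7096, -0.7156]  P^-=[0.6521 -0.2210; -0.2210 1.1328]  S=[1.0635 -0.6340; -0.6340 1.6844]  K=[0.6916 0.0478; -0.0595 0.6777]  nu=[4.1179, 1.8566]  x^+=[2.2269, 0.2978]  P^+=[0.1816 0.0635; 0.0635 0.3043]
step 2: x^-=[1.6329, 0.1018]  P^-=[0.4877 -0.0089; -0.0089 0.3505]  S=[0.7522 -0.1889; -0.1889 0.8058]  K=[0.6551 0.0154; -0.0147 0.4339]  nu=[1.5915, 3.2511]  x^+=[2.7258, 1.4891]  P^+=[0.1685 0.0466; 0.0466 0.1963]
step 3: x^-=[1.7738, 1.1817]  P^-=[0.4810 -0.0001; -0.0001 0.2575]  S=[0.7359 -0.1559; -0.1559 0.7087]  K=[0.6539 0.0012; -0.0075 0.3617]  nu=[-1.8702, -2.0992]  x^+=[0.5483, 0.4364]  P^+=[0.1666 0.0401; 0.0401 0.1639]
step 4: x^-=[0.3294, 0.3664]  P^-=[0.4806 0.0013; 0.0013 0.2298]  S=[0.7332 -0.1477; -0.1477 0.6805]  K=[0.6542 -0.0044; -0.0057 0.3361]  nu=[2.7885, -2.2372]  x^+=[2.1633, -0.4016]  P^+=[0.1660 0.0376; 0.0376 0.1524]
step 5: x^-=[1.7244, -0.5505]  P^-=[0.4805 0.0017; 0.0017 0.2201]  S=[0.7324 -0.1450; -0.1450 0.6705]  K=[0.6543 -0.0065; -0.0052 0.3265]  nu=[-3.2766, 2.8427]  x^+=[-0.4379, 0.3947]  P^+=[0.1658 0.0366; 0.0366 0.1481]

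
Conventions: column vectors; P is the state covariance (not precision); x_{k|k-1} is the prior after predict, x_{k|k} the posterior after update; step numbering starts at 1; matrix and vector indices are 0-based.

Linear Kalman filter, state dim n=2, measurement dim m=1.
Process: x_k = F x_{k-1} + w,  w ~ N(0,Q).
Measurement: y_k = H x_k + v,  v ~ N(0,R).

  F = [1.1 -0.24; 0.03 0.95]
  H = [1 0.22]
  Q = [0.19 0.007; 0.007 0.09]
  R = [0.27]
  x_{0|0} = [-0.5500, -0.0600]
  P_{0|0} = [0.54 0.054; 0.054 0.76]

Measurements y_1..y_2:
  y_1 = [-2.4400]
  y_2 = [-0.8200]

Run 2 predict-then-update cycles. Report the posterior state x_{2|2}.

step 1: x^-=[-0.5906, -0.0735]  P^-=[0.8587 -0.0924; -0.0924 0.7795]  S=[1.1257]  K=[0.7447; 0.0702]  nu=[-1.8332]  x^+=[-1.9558, -0.2023]  P^+=[0.2344 -0.1513; -0.1513 0.7739]
step 2: x^-=[-2.1029, -0.2508]  P^-=[0.5980 -0.3187; -0.3187 0.7800]  S=[0.7655]  K=[0.6896; -0.1922]  nu=[1.3380]  x^+=[-1.1802, -0.5080]  P^+=[0.2340 -0.2173; -0.2173 0.7518]

x_post = [-1.1802, -0.5080]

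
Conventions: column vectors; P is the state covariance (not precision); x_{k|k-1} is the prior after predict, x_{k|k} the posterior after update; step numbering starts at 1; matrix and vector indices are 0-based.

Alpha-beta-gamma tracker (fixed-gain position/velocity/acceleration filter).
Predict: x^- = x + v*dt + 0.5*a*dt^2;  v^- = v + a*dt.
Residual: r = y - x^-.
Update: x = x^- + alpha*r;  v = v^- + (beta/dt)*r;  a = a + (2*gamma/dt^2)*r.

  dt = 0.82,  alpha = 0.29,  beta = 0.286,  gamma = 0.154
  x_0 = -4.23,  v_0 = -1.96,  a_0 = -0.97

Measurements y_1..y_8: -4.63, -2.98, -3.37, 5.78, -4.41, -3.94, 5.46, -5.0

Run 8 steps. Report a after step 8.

step 1: x_pred=-6.1633  r=1.5333  x^+=-5.7187  v^+=-2.2206  a^+=-0.2676
step 2: x_pred=-7.6295  r=4.6495  x^+=-6.2812  v^+=-0.8184  a^+=1.8621
step 3: x_pred=-6.3262  r=2.9562  x^+=-5.4689  v^+=1.7396  a^+=3.2163
step 4: x_pred=-2.9611  r=8.7411  x^+=-0.4262  v^+=7.4257  a^+=7.2202
step 5: x_pred=8.0903  r=-12.5003  x^+=4.4652  v^+=8.9864  a^+=1.4943
step 6: x_pred=12.3364  r=-16.2764  x^+=7.6163  v^+=4.5349  a^+=-5.9613
step 7: x_pred=9.3307  r=-3.8707  x^+=8.2082  v^+=-1.7034  a^+=-7.7343
step 8: x_pred=4.2111  r=-9.2111  x^+=1.5399  v^+=-11.2582  a^+=-11.9535

a_post = -11.9535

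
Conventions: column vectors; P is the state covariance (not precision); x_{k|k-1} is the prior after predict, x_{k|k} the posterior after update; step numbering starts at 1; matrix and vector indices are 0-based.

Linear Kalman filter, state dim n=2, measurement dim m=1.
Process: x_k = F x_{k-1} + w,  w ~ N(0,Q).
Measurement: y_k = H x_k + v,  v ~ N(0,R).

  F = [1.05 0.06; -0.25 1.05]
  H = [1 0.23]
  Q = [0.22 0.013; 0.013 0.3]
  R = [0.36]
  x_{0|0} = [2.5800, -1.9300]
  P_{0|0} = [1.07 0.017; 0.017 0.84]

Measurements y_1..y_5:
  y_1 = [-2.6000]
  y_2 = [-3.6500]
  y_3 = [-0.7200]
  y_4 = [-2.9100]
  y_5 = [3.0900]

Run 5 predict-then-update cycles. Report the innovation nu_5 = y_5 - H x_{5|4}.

step 1: x^-=[2.5932, -2.6715]  P^-=[1.4048 -0.1965; -0.1965 1.2841]  S=[1.7424]  K=[0.7803; 0.0567]  nu=[-4.5788]  x^+=[-0.9798, -2.9313]  P^+=[0.3439 -0.2736; -0.2736 1.2784]
step 2: x^-=[-1.2046, -2.8329]  P^-=[0.5692 -0.2943; -0.2943 1.8746]  S=[0.8930]  K=[0.5616; 0.1533]  nu=[-1.7938]  x^+=[-2.2121, -3.1079]  P^+=[0.2875 -0.3712; -0.3712 1.8536]
step 3: x^-=[-2.5091, -2.7103]  P^-=[0.4969 -0.3493; -0.3493 2.5565]  S=[0.8315]  K=[0.5010; 0.2870]  nu=[2.4125]  x^+=[-1.3004, -2.0178]  P^+=[0.2882 -0.4689; -0.4689 2.4880]
step 4: x^-=[-1.4865, -1.7936]  P^-=[0.4876 -0.4158; -0.4158 3.3072]  S=[0.8313]  K=[0.4715; 0.4148]  nu=[-1.0109]  x^+=[-1.9632, -2.2129]  P^+=[0.3028 -0.5784; -0.5784 3.1641]
step 5: x^-=[-2.1942, -1.8328]  P^-=[0.4923 -0.4962; -0.4962 4.1111]  S=[0.8416]  K=[0.4494; 0.5340]  nu=[5.7057]  x^+=[0.3701, 1.2138]  P^+=[0.3224 -0.6981; -0.6981 3.8711]

innov = [5.7057]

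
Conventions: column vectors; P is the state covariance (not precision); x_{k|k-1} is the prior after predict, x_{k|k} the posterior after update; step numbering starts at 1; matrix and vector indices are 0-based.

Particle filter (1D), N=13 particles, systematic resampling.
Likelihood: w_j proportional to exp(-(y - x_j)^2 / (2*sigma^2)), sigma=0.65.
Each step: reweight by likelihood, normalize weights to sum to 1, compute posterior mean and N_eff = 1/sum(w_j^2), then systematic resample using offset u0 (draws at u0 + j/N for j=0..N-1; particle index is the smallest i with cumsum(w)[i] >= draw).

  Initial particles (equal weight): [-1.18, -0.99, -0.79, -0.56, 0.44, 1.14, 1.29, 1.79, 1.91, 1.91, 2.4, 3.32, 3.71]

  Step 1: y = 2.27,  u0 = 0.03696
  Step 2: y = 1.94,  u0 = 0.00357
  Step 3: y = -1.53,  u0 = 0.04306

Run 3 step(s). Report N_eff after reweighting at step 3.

N_eff = 1.7656

step 1: w=[0.0000, 0.0000, 0.0000, 0.0000, 0.0043, 0.0504, 0.0734, 0.1740, 0.1961, 0.1961, 0.2240, 0.0620, 0.0196]  mean=2.0309  Neff=5.8984  idx=[5, 6, 7, 7, 8, 8, 9, 9, 9, 10, 10, 10, 11]
step 2: w=[0.0448, 0.0580, 0.0931, 0.0931, 0.0955, 0.0955, 0.0955, 0.0955, 0.0955, 0.0744, 0.0744, 0.0744, 0.0100]  mean=1.9408  Neff=11.7570  idx=[0, 1, 2, 3, 4, 5, 5, 6, 7, 8, 9, 10, 11]
step 3: w=[0.7040, 0.2657, 0.0070, 0.0070, 0.0027, 0.0027, 0.0027, 0.0027, 0.0027, 0.0027, 0.0000, 0.0000, 0.0000]  mean=1.2015  Neff=1.7656  idx=[0, 0, 0, 0, 0, 0, 0, 0, 0, 1, 1, 1, 1]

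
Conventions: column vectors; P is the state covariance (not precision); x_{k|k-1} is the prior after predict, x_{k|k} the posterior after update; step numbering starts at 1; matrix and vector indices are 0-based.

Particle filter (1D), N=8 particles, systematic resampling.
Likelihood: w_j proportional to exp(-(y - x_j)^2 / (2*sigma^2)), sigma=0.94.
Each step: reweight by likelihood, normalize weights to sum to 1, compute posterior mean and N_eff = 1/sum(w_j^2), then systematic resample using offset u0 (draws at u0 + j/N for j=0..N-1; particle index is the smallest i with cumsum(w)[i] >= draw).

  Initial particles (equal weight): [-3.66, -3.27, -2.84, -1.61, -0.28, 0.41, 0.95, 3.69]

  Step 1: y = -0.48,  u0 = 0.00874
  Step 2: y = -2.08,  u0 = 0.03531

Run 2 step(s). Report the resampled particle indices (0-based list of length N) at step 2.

step 1: w=[0.0013, 0.0049, 0.0173, 0.1962, 0.3951, 0.2581, 0.1270, 0.0000]  mean=-0.2700  Neff=3.6015  idx=[2, 3, 4, 4, 4, 5, 5, 6]
step 2: w=[0.3356, 0.4107, 0.0744, 0.0744, 0.0744, 0.0139, 0.0139, 0.0026]  mean=-1.6631  Neff=3.3519  idx=[0, 0, 0, 1, 1, 1, 2, 4]

resampled_idx = [0, 0, 0, 1, 1, 1, 2, 4]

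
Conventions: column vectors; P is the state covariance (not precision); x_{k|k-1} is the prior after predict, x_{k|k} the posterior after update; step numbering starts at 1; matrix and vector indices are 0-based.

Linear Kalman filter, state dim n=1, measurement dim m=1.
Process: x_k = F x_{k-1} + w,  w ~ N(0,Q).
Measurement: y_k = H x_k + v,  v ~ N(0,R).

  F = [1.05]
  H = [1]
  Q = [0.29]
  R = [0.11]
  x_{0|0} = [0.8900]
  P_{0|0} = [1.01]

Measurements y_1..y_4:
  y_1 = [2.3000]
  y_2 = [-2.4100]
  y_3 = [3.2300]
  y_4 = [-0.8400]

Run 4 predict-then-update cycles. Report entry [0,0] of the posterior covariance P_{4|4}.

step 1: x^-=[0.9345]  P^-=[1.4035]  S=[1.5135]  K=[0.9273]  nu=[1.3655]  x^+=[2.2008]  P^+=[0.1020]
step 2: x^-=[2.3108]  P^-=[0.4025]  S=[0.5125]  K=[0.7853]  nu=[-4.7208]  x^+=[-1.3967]  P^+=[0.0864]
step 3: x^-=[-1.4665]  P^-=[0.3852]  S=[0.4952]  K=[0.7779]  nu=[4.6965]  x^+=[2.1868]  P^+=[0.0856]
step 4: x^-=[2.2962]  P^-=[0.3843]  S=[0.4943]  K=[0.7775]  nu=[-3.1362]  x^+=[-0.1421]  P^+=[0.0855]

P_post[0,0] = 0.0855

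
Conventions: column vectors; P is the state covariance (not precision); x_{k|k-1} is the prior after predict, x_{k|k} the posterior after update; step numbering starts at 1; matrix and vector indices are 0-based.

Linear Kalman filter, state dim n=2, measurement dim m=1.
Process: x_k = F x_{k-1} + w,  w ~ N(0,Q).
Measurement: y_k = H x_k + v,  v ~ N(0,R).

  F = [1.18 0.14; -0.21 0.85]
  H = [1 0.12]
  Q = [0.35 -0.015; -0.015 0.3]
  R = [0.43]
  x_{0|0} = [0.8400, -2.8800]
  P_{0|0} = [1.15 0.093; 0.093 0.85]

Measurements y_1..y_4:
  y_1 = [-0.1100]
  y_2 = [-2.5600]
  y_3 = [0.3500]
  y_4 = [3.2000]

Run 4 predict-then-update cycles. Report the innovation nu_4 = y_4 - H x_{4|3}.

innov = [4.0847]

step 1: x^-=[0.5880, -2.6244]  P^-=[1.9986 -0.1083; -0.1083 0.9316]  S=[2.4161]  K=[0.8219; 0.0015]  nu=[-0.3831]  x^+=[0.2732, -2.6250]  P^+=[0.3667 -0.1112; -0.1112 0.9316]
step 2: x^-=[-0.0452, -2.2886]  P^-=[0.8422 -0.1032; -0.1032 1.0290]  S=[1.2622]  K=[0.6574; 0.0160]  nu=[-2.2402]  x^+=[-1.5179, -2.3245]  P^+=[0.2967 -0.1165; -0.1165 1.0286]
step 3: x^-=[-2.1165, -1.6571]  P^-=[0.7447 -0.0796; -0.0796 1.0979]  S=[1.1714]  K=[0.6276; 0.0445]  nu=[2.6654]  x^+=[-0.4438, -1.5384]  P^+=[0.2833 -0.1123; -0.1123 1.0956]
step 4: x^-=[-0.7390, -1.2144]  P^-=[0.7289 -0.0642; -0.0642 1.1441]  S=[1.1600]  K=[0.6217; 0.0630]  nu=[4.0847]  x^+=[1.8006, -0.9570]  P^+=[0.2805 -0.1096; -0.1096 1.1395]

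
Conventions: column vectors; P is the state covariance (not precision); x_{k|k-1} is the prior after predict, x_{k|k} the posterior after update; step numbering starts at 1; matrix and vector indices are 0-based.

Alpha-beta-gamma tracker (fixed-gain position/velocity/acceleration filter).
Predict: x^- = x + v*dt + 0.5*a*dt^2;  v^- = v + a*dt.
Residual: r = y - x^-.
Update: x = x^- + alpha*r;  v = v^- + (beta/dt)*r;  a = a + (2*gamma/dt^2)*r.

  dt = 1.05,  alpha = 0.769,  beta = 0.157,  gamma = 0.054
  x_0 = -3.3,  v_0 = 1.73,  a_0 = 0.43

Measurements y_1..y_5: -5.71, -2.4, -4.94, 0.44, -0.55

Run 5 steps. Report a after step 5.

a_post = -0.1417

step 1: x_pred=-1.2465  r=-4.4635  x^+=-4.6789  v^+=1.5141  a^+=-0.0072
step 2: x_pred=-3.0931  r=0.6931  x^+=-2.5601  v^+=1.6101  a^+=0.0607
step 3: x_pred=-0.8360  r=-4.1040  x^+=-3.9920  v^+=1.0602  a^+=-0.3414
step 4: x_pred=-3.0670  r=3.5070  x^+=-0.3701  v^+=1.2261  a^+=0.0022
step 5: x_pred=0.9185  r=-1.4685  x^+=-0.2108  v^+=1.0088  a^+=-0.1417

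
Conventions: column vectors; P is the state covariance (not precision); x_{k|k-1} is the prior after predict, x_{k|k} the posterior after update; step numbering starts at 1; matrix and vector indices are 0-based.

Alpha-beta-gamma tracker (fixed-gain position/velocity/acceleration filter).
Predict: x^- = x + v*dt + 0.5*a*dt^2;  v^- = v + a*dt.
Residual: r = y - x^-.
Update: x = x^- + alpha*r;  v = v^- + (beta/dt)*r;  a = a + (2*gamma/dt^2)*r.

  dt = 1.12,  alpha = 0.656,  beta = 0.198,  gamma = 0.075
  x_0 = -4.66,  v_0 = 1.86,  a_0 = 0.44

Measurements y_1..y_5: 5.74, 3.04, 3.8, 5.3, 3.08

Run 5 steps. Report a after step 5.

a_post = -1.5063

step 1: x_pred=-2.3008  r=8.0408  x^+=2.9740  v^+=3.7743  a^+=1.4015
step 2: x_pred=8.0802  r=-5.0402  x^+=4.7738  v^+=4.4530  a^+=0.7988
step 3: x_pred=10.2622  r=-6.4622  x^+=6.0230  v^+=4.2052  a^+=0.0261
step 4: x_pred=10.7492  r=-5.4492  x^+=7.1745  v^+=3.2711  a^+=-0.6255
step 5: x_pred=10.4458  r=-7.3658  x^+=5.6138  v^+=1.2683  a^+=-1.5063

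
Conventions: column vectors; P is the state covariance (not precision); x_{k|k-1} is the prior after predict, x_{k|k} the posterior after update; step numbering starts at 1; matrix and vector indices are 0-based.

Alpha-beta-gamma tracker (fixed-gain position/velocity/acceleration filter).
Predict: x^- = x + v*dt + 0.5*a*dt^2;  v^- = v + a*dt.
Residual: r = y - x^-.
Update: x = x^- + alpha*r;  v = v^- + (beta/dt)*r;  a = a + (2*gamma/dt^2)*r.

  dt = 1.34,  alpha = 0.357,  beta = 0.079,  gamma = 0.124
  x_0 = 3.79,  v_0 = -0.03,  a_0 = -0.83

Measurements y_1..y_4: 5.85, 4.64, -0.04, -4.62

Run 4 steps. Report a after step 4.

step 1: x_pred=3.0046  r=2.8454  x^+=4.0204  v^+=-0.9745  a^+=-0.4370
step 2: x_pred=2.3223  r=2.3177  x^+=3.1497  v^+=-1.4234  a^+=-0.1169
step 3: x_pred=1.1374  r=-1.1774  x^+=0.7171  v^+=-1.6495  a^+=-0.2795
step 4: x_pred=-1.7442  r=-2.8758  x^+=-2.7708  v^+=-2.1936  a^+=-0.6767

a_post = -0.6767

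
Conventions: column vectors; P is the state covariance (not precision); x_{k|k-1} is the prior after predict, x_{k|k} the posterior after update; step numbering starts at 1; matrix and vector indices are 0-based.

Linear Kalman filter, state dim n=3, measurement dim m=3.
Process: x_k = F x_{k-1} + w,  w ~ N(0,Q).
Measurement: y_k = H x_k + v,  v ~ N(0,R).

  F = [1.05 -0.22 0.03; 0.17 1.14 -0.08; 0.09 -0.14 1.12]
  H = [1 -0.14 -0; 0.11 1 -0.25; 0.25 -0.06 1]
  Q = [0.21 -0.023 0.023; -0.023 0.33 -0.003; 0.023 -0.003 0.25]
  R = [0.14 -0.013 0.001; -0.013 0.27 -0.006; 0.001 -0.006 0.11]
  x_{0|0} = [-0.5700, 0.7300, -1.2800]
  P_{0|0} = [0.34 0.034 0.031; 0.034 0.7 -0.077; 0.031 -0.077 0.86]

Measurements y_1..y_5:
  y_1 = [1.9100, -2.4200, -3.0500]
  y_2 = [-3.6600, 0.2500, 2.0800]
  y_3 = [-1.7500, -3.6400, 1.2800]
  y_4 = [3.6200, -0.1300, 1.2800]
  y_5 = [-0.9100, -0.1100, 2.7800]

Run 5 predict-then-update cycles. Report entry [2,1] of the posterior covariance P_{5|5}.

step 1: x^-=[-0.7975, 0.8377, -1.5871]  P^-=[0.6068 -0.1069 0.1558; -0.1069 1.2814 -0.2774; 0.1558 -0.2774 1.3748]  S=[0.8018 -0.2796 0.3682; -0.2796 1.7513 -0.7101; 0.3682 -0.7101 1.6417]  K=[0.7841 0.1045 0.0605; -0.1453 0.8010 0.1469; -0.1762 -0.0045 0.9089]  nu=[2.8248, -3.5667, -1.2133]  x^+=[0.9710, -2.6078, -3.1716]  P^+=[0.1086 0.0007 -0.0203; 0.0007 0.2233 0.0244; -0.0203 0.0244 0.1064]
step 2: x^-=[1.4981, -2.5542, -3.0997]  P^-=[0.3387 -0.0563 0.0136; -0.0563 0.6204 -0.0187; 0.0136 -0.0187 0.3769]  S=[0.5066 -0.1220 0.1124; -0.1220 0.9143 -0.1601; 0.1124 -0.1601 0.5210]  K=[0.6875 0.0797 0.0712; -0.1428 0.6761 0.1043; -0.1384 -0.0073 0.7597]  nu=[-5.5157, 1.8644, 4.6519]  x^+=[-1.8140, -0.0208, 1.1840]  P^+=[0.0950 -0.0022 -0.0158; -0.0022 0.1888 0.0192; -0.0158 0.0192 0.0886]
step 3: x^-=[-1.8646, -0.4268, 1.1657]  P^-=[0.3237 -0.0540 0.0177; -0.0540 0.5748 -0.0180; 0.0177 -0.0180 0.3564]  S=[0.4901 -0.1160 0.1121; -0.1160 0.8671 -0.1513; 0.1121 -0.1513 0.5014]  K=[0.6771 0.0775 0.0751; -0.1407 0.6596 0.0989; -0.1320 -0.0083 0.7489]  nu=[0.0549, -2.7167, 0.5549]  x^+=[-1.9962, -2.1716, 1.5966]  P^+=[0.0935 -0.0024 -0.0150; -0.0024 0.1842 0.0184; -0.0150 0.0184 0.0872]
step 4: x^-=[-1.5704, -2.9427, 1.9125]  P^-=[0.3220 -0.0533 0.0185; -0.0533 0.5688 -0.0180; 0.0185 -0.0180 0.3550]  S=[0.4881 -0.1150 0.1124; -0.1150 0.8611 -0.1504; 0.1124 -0.1504 0.5001]  K=[0.6758 0.0773 0.0757; -0.1402 0.6574 0.0983; -0.1312 -0.0085 0.7480]  nu=[4.7784, 3.4636, -0.4165]  x^+=[1.8950, -1.3767, 0.9450]  P^+=[0.0934 -0.0024 -0.0149; -0.0024 0.1836 0.0183; -0.0149 0.0183 0.0870]
step 5: x^-=[2.3210, -1.3229, 1.4216]  P^-=[0.3218 -0.0532 0.0186; -0.0532 0.5680 -0.0180; 0.0186 -0.0180 0.3548]  S=[0.4878 -0.1148 0.1124; -0.1148 0.8603 -0.1503; 0.1124 -0.1503 0.5000]  K=[0.6756 0.0773 0.0758; -0.1401 0.6571 0.0982; -0.1310 -0.0085 0.7480]  nu=[-3.4162, 1.3130, 0.6987]  x^+=[0.1673, 0.0871, 2.3808]  P^+=[0.0933 -0.0024 -0.0149; -0.0024 0.1835 0.0183; -0.0149 0.0183 0.0870]

P_post[2,1] = 0.0183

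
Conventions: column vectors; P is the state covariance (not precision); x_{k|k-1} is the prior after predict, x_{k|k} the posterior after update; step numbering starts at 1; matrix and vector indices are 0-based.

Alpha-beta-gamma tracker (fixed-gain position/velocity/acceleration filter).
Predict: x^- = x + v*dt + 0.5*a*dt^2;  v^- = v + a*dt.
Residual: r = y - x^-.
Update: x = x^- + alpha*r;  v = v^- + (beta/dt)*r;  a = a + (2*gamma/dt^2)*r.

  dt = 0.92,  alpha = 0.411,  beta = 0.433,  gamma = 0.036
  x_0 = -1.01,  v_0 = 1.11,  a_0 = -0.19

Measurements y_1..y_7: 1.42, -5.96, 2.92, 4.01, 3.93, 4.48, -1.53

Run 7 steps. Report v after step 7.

v_post = -2.0052

step 1: x_pred=-0.0692  r=1.4892  x^+=0.5429  v^+=1.6361  a^+=-0.0633
step 2: x_pred=2.0213  r=-7.9813  x^+=-1.2590  v^+=-2.1786  a^+=-0.7423
step 3: x_pred=-3.5774  r=6.4974  x^+=-0.9070  v^+=0.1966  a^+=-0.1895
step 4: x_pred=-0.8063  r=4.8163  x^+=1.1732  v^+=2.2890  a^+=0.2202
step 5: x_pred=3.3723  r=0.5577  x^+=3.6015  v^+=2.7541  a^+=0.2676
step 6: x_pred=6.2485  r=-1.7685  x^+=5.5216  v^+=2.1679  a^+=0.1172
step 7: x_pred=7.5657  r=-9.0957  x^+=3.8274  v^+=-2.0052  a^+=-0.6566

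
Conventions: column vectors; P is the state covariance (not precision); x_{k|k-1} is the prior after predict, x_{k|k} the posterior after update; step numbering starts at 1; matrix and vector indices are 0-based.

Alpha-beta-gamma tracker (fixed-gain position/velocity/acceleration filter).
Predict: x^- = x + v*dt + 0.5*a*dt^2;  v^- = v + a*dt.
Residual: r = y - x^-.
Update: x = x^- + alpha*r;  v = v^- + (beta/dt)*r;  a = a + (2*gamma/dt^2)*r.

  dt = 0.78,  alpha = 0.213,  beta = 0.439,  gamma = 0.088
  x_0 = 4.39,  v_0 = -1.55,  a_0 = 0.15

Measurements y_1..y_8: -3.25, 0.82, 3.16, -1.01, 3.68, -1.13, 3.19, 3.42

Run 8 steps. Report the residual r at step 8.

resid = -6.1956

step 1: x_pred=3.2266  r=-6.4766  x^+=1.8471  v^+=-5.0782  a^+=-1.7236
step 2: x_pred=-2.6382  r=3.4582  x^+=-1.9016  v^+=-4.4762  a^+=-0.7232
step 3: x_pred=-5.6130  r=8.7730  x^+=-3.7444  v^+=-0.1027  a^+=1.8147
step 4: x_pred=-3.2724  r=2.2624  x^+=-2.7905  v^+=2.5862  a^+=2.4692
step 5: x_pred=-0.0222  r=3.7022  x^+=0.7664  v^+=6.5958  a^+=3.5402
step 6: x_pred=6.9880  r=-8.1180  x^+=5.2589  v^+=4.7882  a^+=1.1918
step 7: x_pred=9.3562  r=-6.1662  x^+=8.0428  v^+=2.2473  a^+=-0.5920
step 8: x_pred=9.6156  r=-6.1956  x^+=8.2959  v^+=-1.7015  a^+=-2.3843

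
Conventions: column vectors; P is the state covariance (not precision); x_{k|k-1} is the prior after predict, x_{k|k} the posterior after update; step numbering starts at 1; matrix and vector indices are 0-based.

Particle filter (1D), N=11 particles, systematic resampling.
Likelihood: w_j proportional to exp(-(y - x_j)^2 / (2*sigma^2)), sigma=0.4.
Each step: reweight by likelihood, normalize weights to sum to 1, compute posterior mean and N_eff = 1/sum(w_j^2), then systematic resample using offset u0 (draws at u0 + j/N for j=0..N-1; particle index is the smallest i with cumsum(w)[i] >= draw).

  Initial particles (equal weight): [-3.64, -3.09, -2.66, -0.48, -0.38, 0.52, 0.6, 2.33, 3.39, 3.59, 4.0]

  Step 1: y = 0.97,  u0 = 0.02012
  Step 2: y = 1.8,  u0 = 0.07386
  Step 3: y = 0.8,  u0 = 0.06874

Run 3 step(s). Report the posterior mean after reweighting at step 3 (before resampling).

step 1: w=[0.0000, 0.0000, 0.0000, 0.0012, 0.0028, 0.4460, 0.5474, 0.0026, 0.0000, 0.0000, 0.0000]  mean=0.5648  Neff=2.0056  idx=[5, 5, 5, 5, 5, 6, 6, 6, 6, 6, 6]
step 2: w=[0.0619, 0.0619, 0.0619, 0.0619, 0.0619, 0.1151, 0.1151, 0.1151, 0.1151, 0.1151, 0.1151]  mean=0.5752  Neff=10.1399  idx=[1, 2, 4, 5, 6, 6, 7, 8, 9, 10, 10]
step 3: w=[0.0832, 0.0832, 0.0832, 0.0938, 0.0938, 0.0938, 0.0938, 0.0938, 0.0938, 0.0938, 0.0938]  mean=0.5800  Neff=10.9704  idx=[0, 1, 3, 3, 4, 5, 6, 7, 8, 9, 10]

post_mean = 0.5800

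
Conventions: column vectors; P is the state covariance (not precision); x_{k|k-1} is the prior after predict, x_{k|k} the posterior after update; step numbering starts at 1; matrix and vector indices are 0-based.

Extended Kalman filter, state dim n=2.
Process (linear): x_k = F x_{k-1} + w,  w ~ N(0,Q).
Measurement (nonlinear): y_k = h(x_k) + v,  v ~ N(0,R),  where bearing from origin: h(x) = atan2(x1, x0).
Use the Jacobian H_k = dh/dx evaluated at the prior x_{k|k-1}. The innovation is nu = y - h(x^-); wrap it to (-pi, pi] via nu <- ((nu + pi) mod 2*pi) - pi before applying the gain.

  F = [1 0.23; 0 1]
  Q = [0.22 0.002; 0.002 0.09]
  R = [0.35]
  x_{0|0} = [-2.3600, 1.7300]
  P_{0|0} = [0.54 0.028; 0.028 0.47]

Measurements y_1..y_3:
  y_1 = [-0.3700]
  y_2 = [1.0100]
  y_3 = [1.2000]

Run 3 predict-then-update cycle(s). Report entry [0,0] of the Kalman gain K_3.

K[0,0] = -0.6263

step 1: x^-=[-1.9621, 1.7300]  P^-=[0.7977 0.1381; 0.1381 0.5600]  H_jac=[-0.2528 -0.2867]  S=[0.4671]  K=[-0.5166; -0.4186]  nu=[-2.7890]  x^+=[-0.5213, 2.8973]  P^+=[0.6731 0.0371; 0.0371 0.4782]
step 2: x^-=[0.1451, 2.8973]  P^-=[0.9355 0.1491; 0.1491 0.5682]  H_jac=[-0.3443 0.0172]  S=[0.4593]  K=[-0.6956; -0.0904]  nu=[-0.5108]  x^+=[0.5004, 2.9435]  P^+=[0.7132 0.1202; 0.1202 0.5644]
step 3: x^-=[1.1774, 2.9435]  P^-=[1.0184 0.2520; 0.2520 0.6544]  H_jac=[-0.2929 0.1171]  S=[0.4290]  K=[-0.6263; 0.0067]  nu=[0.0097]  x^+=[1.1713, 2.9436]  P^+=[0.8500 0.2538; 0.2538 0.6544]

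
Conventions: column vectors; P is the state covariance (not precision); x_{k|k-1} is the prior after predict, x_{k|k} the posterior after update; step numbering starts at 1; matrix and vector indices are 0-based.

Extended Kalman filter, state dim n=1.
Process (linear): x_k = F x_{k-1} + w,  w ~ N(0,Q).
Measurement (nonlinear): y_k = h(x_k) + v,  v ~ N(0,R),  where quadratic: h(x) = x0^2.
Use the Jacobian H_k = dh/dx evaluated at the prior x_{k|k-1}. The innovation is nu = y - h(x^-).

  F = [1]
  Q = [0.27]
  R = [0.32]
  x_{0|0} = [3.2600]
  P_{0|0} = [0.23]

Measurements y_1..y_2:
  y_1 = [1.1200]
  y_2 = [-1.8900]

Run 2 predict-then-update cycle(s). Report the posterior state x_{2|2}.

step 1: x^-=[3.2600]  P^-=[0.5000]  H_jac=[6.5200]  S=[21.5752]  K=[0.1511]  nu=[-9.5076]  x^+=[1.8234]  P^+=[0.0074]
step 2: x^-=[1.8234]  P^-=[0.2774]  H_jac=[3.6468]  S=[4.0094]  K=[0.2523]  nu=[-5.2148]  x^+=[0.5076]  P^+=[0.0221]

x_post = [0.5076]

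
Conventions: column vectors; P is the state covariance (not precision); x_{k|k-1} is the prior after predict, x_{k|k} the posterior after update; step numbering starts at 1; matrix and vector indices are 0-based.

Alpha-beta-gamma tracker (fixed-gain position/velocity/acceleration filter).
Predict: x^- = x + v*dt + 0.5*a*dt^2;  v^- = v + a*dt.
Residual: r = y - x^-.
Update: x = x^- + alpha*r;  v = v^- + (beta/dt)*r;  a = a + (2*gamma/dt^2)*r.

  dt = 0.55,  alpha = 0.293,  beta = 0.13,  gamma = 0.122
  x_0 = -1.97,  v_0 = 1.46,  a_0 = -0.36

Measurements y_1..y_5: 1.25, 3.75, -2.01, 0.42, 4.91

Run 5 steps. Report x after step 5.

x_post = 4.3982

step 1: x_pred=-1.2214  r=2.4714  x^+=-0.4973  v^+=1.8462  a^+=1.6335
step 2: x_pred=0.7651  r=2.9849  x^+=1.6397  v^+=3.4501  a^+=4.0411
step 3: x_pred=4.1485  r=-6.1585  x^+=2.3440  v^+=4.2171  a^+=-0.9264
step 4: x_pred=4.5233  r=-4.1033  x^+=3.3210  v^+=2.7377  a^+=-4.2362
step 5: x_pred=4.1861  r=0.7239  x^+=4.3982  v^+=0.5789  a^+=-3.6522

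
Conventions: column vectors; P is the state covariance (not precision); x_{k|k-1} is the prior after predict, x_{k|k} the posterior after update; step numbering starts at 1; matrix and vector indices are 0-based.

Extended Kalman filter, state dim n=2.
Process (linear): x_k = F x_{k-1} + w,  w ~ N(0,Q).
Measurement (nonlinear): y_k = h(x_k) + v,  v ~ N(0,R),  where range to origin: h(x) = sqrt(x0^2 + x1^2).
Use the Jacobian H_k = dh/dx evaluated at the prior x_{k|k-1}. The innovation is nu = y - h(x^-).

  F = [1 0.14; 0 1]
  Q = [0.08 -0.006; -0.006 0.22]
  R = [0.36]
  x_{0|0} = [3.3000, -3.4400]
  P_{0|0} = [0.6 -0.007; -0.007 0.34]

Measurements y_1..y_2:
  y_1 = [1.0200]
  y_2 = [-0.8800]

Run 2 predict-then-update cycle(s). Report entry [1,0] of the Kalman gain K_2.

step 1: x^-=[2.8184, -3.4400]  P^-=[0.6847 0.0346; 0.0346 0.5600]  H_jac=[0.6338 -0.7735]  S=[0.9362]  K=[0.4349; -0.4393]  nu=[-3.4271]  x^+=[1.3278, -1.9345]  P^+=[0.5076 0.2135; 0.2135 0.3793]
step 2: x^-=[1.0570, -1.9345]  P^-=[0.6548 0.2606; 0.2606 0.5993]  H_jac=[0.4795 -0.8775]  S=[0.7528]  K=[0.1133; -0.5327]  nu=[-3.0844]  x^+=[0.7075, -0.2915]  P^+=[0.6451 0.3060; 0.3060 0.3857]

K[1,0] = -0.5327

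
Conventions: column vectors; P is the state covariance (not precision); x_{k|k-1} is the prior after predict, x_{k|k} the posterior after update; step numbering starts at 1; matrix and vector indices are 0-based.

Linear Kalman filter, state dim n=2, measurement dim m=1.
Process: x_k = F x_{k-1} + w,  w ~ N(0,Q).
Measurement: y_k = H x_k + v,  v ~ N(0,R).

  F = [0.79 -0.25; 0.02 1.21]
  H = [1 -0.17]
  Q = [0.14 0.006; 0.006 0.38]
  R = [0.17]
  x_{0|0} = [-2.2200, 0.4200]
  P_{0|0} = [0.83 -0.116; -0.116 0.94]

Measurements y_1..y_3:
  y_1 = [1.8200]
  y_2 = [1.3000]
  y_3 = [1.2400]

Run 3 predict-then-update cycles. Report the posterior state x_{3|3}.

step 1: x^-=[-1.8588, 0.4638]  P^-=[0.7626 -0.3755; -0.3755 1.7510]  S=[1.1109]  K=[0.7439; -0.6060]  nu=[3.7576]  x^+=[0.9367, -1.8134]  P^+=[0.1478 0.1253; 0.1253 1.3430]
step 2: x^-=[1.1933, -2.1755]  P^-=[0.2667 -0.2788; -0.2788 2.3524]  S=[0.5994]  K=[0.5239; -1.1322]  nu=[-0.2632]  x^+=[1.0554, -1.8776]  P^+=[0.1021 0.0768; 0.0768 1.5840]
step 3: x^-=[1.3032, -2.2507]  P^-=[0.2724 -0.3985; -0.3985 2.7029]  S=[0.6560]  K=[0.5185; -1.3079]  nu=[-0.4458]  x^+=[1.0720, -1.6676]  P^+=[0.0960 0.0464; 0.0464 1.5807]

x_post = [1.0720, -1.6676]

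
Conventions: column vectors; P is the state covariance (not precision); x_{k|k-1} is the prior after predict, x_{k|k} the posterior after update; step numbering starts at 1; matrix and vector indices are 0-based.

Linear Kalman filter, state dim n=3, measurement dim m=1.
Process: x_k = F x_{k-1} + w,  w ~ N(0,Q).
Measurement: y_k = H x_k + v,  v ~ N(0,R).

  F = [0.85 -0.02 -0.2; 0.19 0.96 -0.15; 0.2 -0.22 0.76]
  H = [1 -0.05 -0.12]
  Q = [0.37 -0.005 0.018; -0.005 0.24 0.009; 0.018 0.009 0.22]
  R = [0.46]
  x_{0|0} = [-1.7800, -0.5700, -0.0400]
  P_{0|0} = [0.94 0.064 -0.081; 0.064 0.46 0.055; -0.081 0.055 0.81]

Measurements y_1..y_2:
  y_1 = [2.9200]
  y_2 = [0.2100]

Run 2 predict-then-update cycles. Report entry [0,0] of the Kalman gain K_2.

K[0,0] = 0.5688

step 1: x^-=[-1.4936, -0.8794, -0.2610]  P^-=[1.1075 0.2173 -0.0030; 0.2173 0.7282 -0.1025; -0.0030 -0.1025 0.6991]  S=[1.5572]  K=[0.7045; 0.1240; -0.0525]  nu=[4.3383]  x^+=[1.5627, -0.3413, -0.4889]  P^+=[0.3347 0.0812 0.0546; 0.0812 0.7043 -0.0923; 0.0546 -0.0923 0.6948]
step 2: x^-=[1.4329, 0.0426, 0.0161]  P^-=[0.6178 0.1307 -0.0127; 0.1307 0.9699 -0.2582; -0.0127 -0.2582 0.7091]  S=[1.0773]  K=[0.5688; 0.1051; -0.0788]  nu=[-1.2188]  x^+=[0.7396, -0.0855, 0.1121]  P^+=[0.2692 0.0663 0.0356; 0.0663 0.9580 -0.2493; 0.0356 -0.2493 0.7024]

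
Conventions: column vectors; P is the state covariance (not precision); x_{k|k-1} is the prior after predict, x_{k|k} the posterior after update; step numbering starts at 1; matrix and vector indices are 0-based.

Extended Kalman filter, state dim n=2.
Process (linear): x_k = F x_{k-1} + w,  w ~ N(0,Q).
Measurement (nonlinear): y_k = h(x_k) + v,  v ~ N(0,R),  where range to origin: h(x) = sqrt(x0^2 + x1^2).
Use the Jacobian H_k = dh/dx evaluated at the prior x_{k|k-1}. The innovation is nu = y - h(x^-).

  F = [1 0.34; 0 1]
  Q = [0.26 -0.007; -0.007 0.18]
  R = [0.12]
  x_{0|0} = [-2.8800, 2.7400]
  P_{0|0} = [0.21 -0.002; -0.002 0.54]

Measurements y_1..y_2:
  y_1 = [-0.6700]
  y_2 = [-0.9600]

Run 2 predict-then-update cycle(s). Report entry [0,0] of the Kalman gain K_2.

step 1: x^-=[-1.9484, 2.7400]  P^-=[0.5311 0.1746; 0.1746 0.7200]  H_jac=[-0.5795 0.8150]  S=[0.6116]  K=[-0.2705; 0.7939]  nu=[-4.0321]  x^+=[-0.8576, -0.4612]  P^+=[0.4863 0.3060; 0.3060 0.3345]
step 2: x^-=[-1.0144, -0.4612]  P^-=[0.9930 0.4127; 0.4127 0.5145]  H_jac=[-0.9103 -0.4139]  S=[1.3420]  K=[-0.8009; -0.4386]  nu=[-2.0743]  x^+=[0.6469, 0.4486]  P^+=[0.1323 -0.0587; -0.0587 0.2563]

K[0,0] = -0.8009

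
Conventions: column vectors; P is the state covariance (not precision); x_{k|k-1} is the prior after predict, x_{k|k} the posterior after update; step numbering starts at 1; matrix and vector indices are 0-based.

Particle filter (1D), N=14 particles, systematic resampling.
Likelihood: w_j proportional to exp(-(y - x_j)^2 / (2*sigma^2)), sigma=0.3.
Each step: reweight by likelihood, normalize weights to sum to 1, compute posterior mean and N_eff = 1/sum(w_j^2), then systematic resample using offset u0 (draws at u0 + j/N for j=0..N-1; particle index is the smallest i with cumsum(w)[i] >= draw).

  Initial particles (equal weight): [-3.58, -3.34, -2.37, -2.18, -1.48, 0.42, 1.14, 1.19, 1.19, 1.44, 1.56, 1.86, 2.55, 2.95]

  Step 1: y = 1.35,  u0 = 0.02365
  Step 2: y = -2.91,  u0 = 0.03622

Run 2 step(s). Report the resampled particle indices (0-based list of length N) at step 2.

step 1: w=[0.0000, 0.0000, 0.0000, 0.0000, 0.0000, 0.0018, 0.1739, 0.1927, 0.1927, 0.2124, 0.1739, 0.0524, 0.0001, 0.0000]  mean=1.3326  Neff=5.4747  idx=[6, 6, 6, 7, 7, 8, 8, 8, 9, 9, 9, 10, 10, 11]
step 2: w=[0.2841, 0.2841, 0.2841, 0.0295, 0.0295, 0.0295, 0.0295, 0.0295, 0.0000, 0.0000, 0.0000, 0.0000, 0.0000, 0.0000]  mean=1.1474  Neff=4.0565  idx=[0, 0, 0, 0, 1, 1, 1, 1, 2, 2, 2, 2, 4, 6]

resampled_idx = [0, 0, 0, 0, 1, 1, 1, 1, 2, 2, 2, 2, 4, 6]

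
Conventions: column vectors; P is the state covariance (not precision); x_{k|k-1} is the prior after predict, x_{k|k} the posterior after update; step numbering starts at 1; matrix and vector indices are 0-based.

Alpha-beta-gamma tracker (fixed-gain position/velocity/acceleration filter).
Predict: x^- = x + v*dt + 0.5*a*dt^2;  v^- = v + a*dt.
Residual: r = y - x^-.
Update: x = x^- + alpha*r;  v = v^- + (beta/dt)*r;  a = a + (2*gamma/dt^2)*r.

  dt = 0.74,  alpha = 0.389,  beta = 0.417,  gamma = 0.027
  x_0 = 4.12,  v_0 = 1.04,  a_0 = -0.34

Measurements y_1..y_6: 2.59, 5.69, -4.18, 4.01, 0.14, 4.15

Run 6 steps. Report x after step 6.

step 1: x_pred=4.7965  r=-2.2065  x^+=3.9382  v^+=-0.4550  a^+=-0.5576
step 2: x_pred=3.4488  r=2.2412  x^+=4.3206  v^+=0.3953  a^+=-0.3366
step 3: x_pred=4.5210  r=-8.7010  x^+=1.1363  v^+=-4.7569  a^+=-1.1946
step 4: x_pred=-2.7109  r=6.7209  x^+=-0.0964  v^+=-1.8536  a^+=-0.5318
step 5: x_pred=-1.6137  r=1.7537  x^+=-0.9315  v^+=-1.2589  a^+=-0.3589
step 6: x_pred=-1.9614  r=6.1114  x^+=0.4159  v^+=1.9193  a^+=0.2437

x_post = 0.4159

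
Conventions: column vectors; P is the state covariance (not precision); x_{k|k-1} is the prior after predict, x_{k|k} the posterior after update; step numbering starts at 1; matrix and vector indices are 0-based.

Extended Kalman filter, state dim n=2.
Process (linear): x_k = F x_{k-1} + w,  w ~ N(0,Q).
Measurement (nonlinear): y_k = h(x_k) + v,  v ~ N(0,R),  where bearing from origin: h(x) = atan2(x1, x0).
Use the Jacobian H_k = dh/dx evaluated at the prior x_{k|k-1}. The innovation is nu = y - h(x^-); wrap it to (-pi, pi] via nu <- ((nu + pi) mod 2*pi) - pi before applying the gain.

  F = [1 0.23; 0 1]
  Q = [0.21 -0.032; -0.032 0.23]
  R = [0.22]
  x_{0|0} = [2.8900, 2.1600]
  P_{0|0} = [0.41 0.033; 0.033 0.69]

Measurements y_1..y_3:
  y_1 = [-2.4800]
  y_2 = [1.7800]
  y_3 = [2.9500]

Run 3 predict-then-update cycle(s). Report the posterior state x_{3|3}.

x_post = [4.8692, 3.4105]

step 1: x^-=[3.3868, 2.1600]  P^-=[0.6717 0.1597; 0.1597 0.9200]  H_jac=[-0.1339 0.2099]  S=[0.2636]  K=[-0.2139; 0.6515]  nu=[-3.0477]  x^+=[4.0388, 0.1745]  P^+=[0.6596 0.1964; 0.1964 0.8081]
step 2: x^-=[4.0790, 0.1745]  P^-=[1.0027 0.3503; 0.3503 1.0381]  H_jac=[-0.0105 0.2447]  S=[0.2805]  K=[0.2682; 0.8927]  nu=[1.7372]  x^+=[4.5449, 1.7253]  P^+=[0.9826 0.2832; 0.2832 0.8146]
step 3: x^-=[4.9417, 1.7253]  P^-=[1.3659 0.4385; 0.4385 1.0446]  H_jac=[-0.0630 0.1804]  S=[0.2494]  K=[-0.0277; 0.6447]  nu=[2.6141]  x^+=[4.8692, 3.4105]  P^+=[1.3657 0.4430; 0.4430 0.9410]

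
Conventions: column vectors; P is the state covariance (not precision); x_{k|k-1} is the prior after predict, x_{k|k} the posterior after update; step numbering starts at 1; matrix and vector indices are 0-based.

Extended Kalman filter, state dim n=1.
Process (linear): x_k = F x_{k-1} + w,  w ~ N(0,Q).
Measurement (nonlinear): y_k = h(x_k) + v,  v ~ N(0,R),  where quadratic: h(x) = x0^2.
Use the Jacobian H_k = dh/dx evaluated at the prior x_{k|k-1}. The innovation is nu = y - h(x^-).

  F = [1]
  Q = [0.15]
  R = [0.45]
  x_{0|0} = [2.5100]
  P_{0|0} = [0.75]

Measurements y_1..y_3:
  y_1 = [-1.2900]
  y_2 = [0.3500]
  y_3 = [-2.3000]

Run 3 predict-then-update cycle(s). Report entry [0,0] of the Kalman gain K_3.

K[0,0] = 0.3431

step 1: x^-=[2.5100]  P^-=[0.9000]  H_jac=[5.0200]  S=[23.1304]  K=[0.1953]  nu=[-7.5901]  x^+=[1.0274]  P^+=[0.0175]
step 2: x^-=[1.0274]  P^-=[0.1675]  H_jac=[2.0549]  S=[1.1573]  K=[0.2974]  nu=[-0.7056]  x^+=[0.8176]  P^+=[0.0651]
step 3: x^-=[0.8176]  P^-=[0.2151]  H_jac=[1.6351]  S=[1.0252]  K=[0.3431]  nu=[-2.9684]  x^+=[-0.2010]  P^+=[0.0944]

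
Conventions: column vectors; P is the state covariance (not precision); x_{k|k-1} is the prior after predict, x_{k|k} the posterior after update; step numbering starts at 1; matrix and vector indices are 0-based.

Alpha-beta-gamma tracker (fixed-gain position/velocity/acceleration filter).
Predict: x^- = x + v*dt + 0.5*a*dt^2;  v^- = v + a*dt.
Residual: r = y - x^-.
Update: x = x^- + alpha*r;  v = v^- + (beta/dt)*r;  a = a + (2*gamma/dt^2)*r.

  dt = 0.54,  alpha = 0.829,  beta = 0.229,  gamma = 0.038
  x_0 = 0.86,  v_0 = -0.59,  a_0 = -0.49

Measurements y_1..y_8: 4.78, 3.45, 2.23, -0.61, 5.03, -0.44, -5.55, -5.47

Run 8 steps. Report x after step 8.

x_post = -5.7292

step 1: x_pred=0.4700  r=4.3100  x^+=4.0430  v^+=0.9732  a^+=0.6333
step 2: x_pred=4.6608  r=-1.2108  x^+=3.6571  v^+=0.8017  a^+=0.3177
step 3: x_pred=4.1363  r=-1.9063  x^+=2.5560  v^+=0.1649  a^+=-0.1791
step 4: x_pred=2.6189  r=-3.2289  x^+=-0.0579  v^+=-1.3011  a^+=-1.0206
step 5: x_pred=-0.9093  r=5.9393  x^+=4.0144  v^+=0.6664  a^+=0.5273
step 6: x_pred=4.4511  r=-4.8911  x^+=0.3964  v^+=-1.1230  a^+=-0.7475
step 7: x_pred=-0.3190  r=-5.2310  x^+=-4.6555  v^+=-3.7450  a^+=-2.1108
step 8: x_pred=-6.9855  r=1.5155  x^+=-5.7292  v^+=-4.2421  a^+=-1.7158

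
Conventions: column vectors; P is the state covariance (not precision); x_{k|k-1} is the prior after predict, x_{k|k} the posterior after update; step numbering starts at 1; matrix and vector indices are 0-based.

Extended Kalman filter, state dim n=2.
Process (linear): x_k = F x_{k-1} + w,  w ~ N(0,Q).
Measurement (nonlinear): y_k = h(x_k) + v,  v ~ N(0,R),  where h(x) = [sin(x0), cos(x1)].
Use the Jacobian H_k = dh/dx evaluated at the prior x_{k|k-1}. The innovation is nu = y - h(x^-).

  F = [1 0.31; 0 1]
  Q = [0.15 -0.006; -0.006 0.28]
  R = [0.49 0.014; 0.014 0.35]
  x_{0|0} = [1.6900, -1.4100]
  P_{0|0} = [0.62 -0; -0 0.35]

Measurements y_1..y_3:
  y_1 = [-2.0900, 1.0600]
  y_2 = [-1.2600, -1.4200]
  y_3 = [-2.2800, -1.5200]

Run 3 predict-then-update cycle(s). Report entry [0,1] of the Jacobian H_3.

H_jac[0,1] = 0.0000

step 1: x^-=[1.2529, -1.4100]  P^-=[0.8036 0.1025; 0.1025 0.6300]  H_jac=[0.3126 0.0000; 0.0000 0.9871]  S=[0.5685 0.0456; 0.0456 0.9639]  K=[0.4351 0.0844; 0.0046 0.6450]  nu=[-3.0399, 0.8999]  x^+=[0.0063, -0.8435]  P^+=[0.6858 0.0361; 0.0361 0.2288]
step 2: x^-=[-0.2552, -0.8435]  P^-=[0.8802 0.1010; 0.1010 0.5088]  H_jac=[0.9676 0.0000; 0.0000 0.7470]  S=[1.3141 0.0870; 0.0870 0.6339]  K=[0.6461 0.0303; 0.0350 0.5947]  nu=[-1.0075, -2.0848]  x^+=[-0.9695, -2.1187]  P^+=[0.3276 0.0263; 0.0263 0.2793]
step 3: x^-=[-1.6263, -2.1187]  P^-=[0.5208 0.1069; 0.1069 0.5593]  H_jac=[-0.0554 0.0000; 0.0000 0.8536]  S=[0.4916 0.0089; 0.0089 0.7575]  K=[-0.0609 0.1212; -0.0235 0.6305]  nu=[-1.2815, -0.9991]  x^+=[-1.6693, -2.7185]  P^+=[0.5080 0.0487; 0.0487 0.2581]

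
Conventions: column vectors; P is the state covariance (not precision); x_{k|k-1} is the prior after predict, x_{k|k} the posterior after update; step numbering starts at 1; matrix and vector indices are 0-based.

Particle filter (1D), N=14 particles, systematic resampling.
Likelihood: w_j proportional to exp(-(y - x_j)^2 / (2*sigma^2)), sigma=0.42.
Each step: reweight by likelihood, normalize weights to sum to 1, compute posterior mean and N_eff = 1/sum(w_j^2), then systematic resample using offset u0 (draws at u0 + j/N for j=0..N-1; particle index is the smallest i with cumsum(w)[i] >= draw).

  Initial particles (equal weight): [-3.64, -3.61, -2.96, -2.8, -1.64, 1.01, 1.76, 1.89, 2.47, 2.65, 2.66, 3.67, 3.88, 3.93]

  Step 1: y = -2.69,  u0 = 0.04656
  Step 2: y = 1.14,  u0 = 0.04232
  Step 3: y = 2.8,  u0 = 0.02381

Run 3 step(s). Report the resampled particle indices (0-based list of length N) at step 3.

resampled_idx = [0, 1, 2, 3, 4, 5, 6, 7, 8, 9, 10, 11, 12, 13]

step 1: w=[0.0389, 0.0456, 0.4083, 0.4851, 0.0221, 0.0000, 0.0000, 0.0000, 0.0000, 0.0000, 0.0000, 0.0000, 0.0000, 0.0000]  mean=-2.9093  Neff=2.4620  idx=[1, 2, 2, 2, 2, 2, 2, 3, 3, 3, 3, 3, 3, 3]
step 2: w=[0.0000, 0.0036, 0.0036, 0.0036, 0.0036, 0.0036, 0.0036, 0.1397, 0.1397, 0.1397, 0.1397, 0.1397, 0.1397, 0.1397]  mean=-2.8035  Neff=7.3123  idx=[7, 7, 8, 8, 9, 9, 10, 10, 11, 11, 12, 12, 13, 13]
step 3: w=[0.0714, 0.0714, 0.0714, 0.0714, 0.0714, 0.0714, 0.0714, 0.0714, 0.0714, 0.0714, 0.0714, 0.0714, 0.0714, 0.0714]  mean=-2.8000  Neff=14.0000  idx=[0, 1, 2, 3, 4, 5, 6, 7, 8, 9, 10, 11, 12, 13]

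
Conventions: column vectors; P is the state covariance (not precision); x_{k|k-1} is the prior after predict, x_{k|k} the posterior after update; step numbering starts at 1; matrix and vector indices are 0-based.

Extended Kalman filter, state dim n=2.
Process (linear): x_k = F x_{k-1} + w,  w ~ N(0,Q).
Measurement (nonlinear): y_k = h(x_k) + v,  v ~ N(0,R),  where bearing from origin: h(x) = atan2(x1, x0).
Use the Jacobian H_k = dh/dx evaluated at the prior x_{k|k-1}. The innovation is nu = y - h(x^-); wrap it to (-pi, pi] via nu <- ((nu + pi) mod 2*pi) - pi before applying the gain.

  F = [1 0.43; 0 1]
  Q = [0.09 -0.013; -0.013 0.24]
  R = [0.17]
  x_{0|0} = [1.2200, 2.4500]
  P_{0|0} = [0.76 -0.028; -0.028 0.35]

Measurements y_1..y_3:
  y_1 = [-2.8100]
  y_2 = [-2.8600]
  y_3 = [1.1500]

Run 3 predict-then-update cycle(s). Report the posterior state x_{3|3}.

step 1: x^-=[2.2735, 2.4500]  P^-=[0.8906 0.1095; 0.1095 0.5900]  H_jac=[-0.2193 0.2035]  S=[0.2275]  K=[-0.7606; 0.4222]  nu=[2.6504]  x^+=[0.2575, 3.5691]  P^+=[0.7590 0.1826; 0.1826 0.5494]
step 2: x^-=[1.7922, 3.5691]  P^-=[1.1076 0.4058; 0.4058 0.7894]  H_jac=[-0.2238 0.1124]  S=[0.2150]  K=[-0.9406; -0.0098]  nu=[2.3178]  x^+=[-0.3878, 3.5464]  P^+=[0.9174 0.4038; 0.4038 0.7894]
step 3: x^-=[1.1371, 3.5464]  P^-=[1.5007 0.7303; 0.7303 1.0294]  H_jac=[-0.2557 0.0820]  S=[0.2444]  K=[-1.3249; -0.4187]  nu=[-0.1105]  x^+=[1.2836, 3.5927]  P^+=[1.0716 0.5947; 0.5947 0.9866]

x_post = [1.2836, 3.5927]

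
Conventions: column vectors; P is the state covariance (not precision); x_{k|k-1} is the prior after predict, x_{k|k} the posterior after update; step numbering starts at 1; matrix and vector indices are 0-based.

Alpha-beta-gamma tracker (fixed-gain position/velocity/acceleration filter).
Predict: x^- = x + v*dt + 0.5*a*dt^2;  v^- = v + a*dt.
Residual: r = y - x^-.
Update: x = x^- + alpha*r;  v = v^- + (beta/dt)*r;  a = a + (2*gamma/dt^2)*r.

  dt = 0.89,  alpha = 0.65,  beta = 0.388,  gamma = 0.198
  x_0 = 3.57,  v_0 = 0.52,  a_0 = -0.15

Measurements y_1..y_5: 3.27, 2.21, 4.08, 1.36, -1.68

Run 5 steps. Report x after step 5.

x_post = -0.8326

step 1: x_pred=3.9734  r=-0.7034  x^+=3.5162  v^+=0.0799  a^+=-0.5017
step 2: x_pred=3.3886  r=-1.1786  x^+=2.6225  v^+=-0.8804  a^+=-1.0909
step 3: x_pred=1.4069  r=2.6731  x^+=3.1444  v^+=-0.6859  a^+=0.2455
step 4: x_pred=2.6312  r=-1.2712  x^+=1.8049  v^+=-1.0216  a^+=-0.3900
step 5: x_pred=0.7412  r=-2.4212  x^+=-0.8326  v^+=-2.4242  a^+=-1.6004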